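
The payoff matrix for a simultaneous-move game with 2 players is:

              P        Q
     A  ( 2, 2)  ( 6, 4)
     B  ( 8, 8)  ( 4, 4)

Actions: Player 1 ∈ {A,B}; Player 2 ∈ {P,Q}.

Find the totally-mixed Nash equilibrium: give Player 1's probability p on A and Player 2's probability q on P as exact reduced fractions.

(p,q) = (2/3, 1/4)

P1 indiff ⇒ q·2+(1-q)·6 = q·8+(1-q)·4 ⇒ q(-6) = (1-q)(-2) ⇒ q = 1/4
P2 indiff ⇒ p·2+(1-p)·8 = p·4+(1-p)·4 ⇒ p(-2) = (1-p)(-4) ⇒ p = 2/3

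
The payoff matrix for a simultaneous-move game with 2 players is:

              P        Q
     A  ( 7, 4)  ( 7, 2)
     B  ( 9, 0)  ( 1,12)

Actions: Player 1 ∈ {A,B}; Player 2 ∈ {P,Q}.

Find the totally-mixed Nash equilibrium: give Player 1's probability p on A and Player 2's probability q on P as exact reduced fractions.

P1 indiff ⇒ q·7+(1-q)·7 = q·9+(1-q)·1 ⇒ q(-2) = (1-q)(-6) ⇒ q = 3/4
P2 indiff ⇒ p·4+(1-p)·0 = p·2+(1-p)·12 ⇒ p(2) = (1-p)(12) ⇒ p = 6/7

(p,q) = (6/7, 3/4)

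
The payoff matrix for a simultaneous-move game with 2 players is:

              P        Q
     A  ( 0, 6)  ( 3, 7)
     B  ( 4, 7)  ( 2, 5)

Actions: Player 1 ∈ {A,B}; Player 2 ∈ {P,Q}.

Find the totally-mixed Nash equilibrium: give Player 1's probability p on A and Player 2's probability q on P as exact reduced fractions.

P1 indiff ⇒ q·0+(1-q)·3 = q·4+(1-q)·2 ⇒ q(-4) = (1-q)(-1) ⇒ q = 1/5
P2 indiff ⇒ p·6+(1-p)·7 = p·7+(1-p)·5 ⇒ p(-1) = (1-p)(-2) ⇒ p = 2/3

P1 mixes 2/3 on A; P2 mixes 1/5 on P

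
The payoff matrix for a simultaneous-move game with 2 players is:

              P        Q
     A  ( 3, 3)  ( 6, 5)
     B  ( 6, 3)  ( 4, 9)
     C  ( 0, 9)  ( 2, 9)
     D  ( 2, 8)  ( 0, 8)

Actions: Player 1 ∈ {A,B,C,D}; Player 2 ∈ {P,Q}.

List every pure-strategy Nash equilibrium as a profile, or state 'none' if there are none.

Nash profiles: (A,Q)

(A,P): not NE [P1→B gives 6>3; P2→Q gives 5>3]
(A,Q): NE
(B,P): not NE [P2→Q gives 9>3]
(B,Q): not NE [P1→A gives 6>4]
(C,P): not NE [P1→B gives 6>0]
(C,Q): not NE [P1→A gives 6>2]
(D,P): not NE [P1→B gives 6>2]
(D,Q): not NE [P1→A gives 6>0]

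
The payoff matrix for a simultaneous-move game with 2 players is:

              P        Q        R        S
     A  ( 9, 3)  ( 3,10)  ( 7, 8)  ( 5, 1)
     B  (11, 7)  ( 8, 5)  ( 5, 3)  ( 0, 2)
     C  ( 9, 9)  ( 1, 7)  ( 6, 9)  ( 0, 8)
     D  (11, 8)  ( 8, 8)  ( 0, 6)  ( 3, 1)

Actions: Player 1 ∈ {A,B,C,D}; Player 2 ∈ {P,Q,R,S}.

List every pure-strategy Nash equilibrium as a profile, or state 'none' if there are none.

(A,P): not NE [P1→D gives 11>9; P2→Q gives 10>3]
(A,Q): not NE [P1→D gives 8>3]
(A,R): not NE [P2→Q gives 10>8]
(A,S): not NE [P2→Q gives 10>1]
(B,P): NE
(B,Q): not NE [P2→P gives 7>5]
(B,R): not NE [P1→A gives 7>5; P2→P gives 7>3]
(B,S): not NE [P1→A gives 5>0; P2→P gives 7>2]
(C,P): not NE [P1→D gives 11>9]
(C,Q): not NE [P1→D gives 8>1; P2→R gives 9>7]
(C,R): not NE [P1→A gives 7>6]
(C,S): not NE [P1→A gives 5>0; P2→R gives 9>8]
(D,P): NE
(D,Q): NE
(D,R): not NE [P1→A gives 7>0; P2→Q gives 8>6]
(D,S): not NE [P1→A gives 5>3; P2→Q gives 8>1]

Nash profiles: (B,P), (D,P), (D,Q)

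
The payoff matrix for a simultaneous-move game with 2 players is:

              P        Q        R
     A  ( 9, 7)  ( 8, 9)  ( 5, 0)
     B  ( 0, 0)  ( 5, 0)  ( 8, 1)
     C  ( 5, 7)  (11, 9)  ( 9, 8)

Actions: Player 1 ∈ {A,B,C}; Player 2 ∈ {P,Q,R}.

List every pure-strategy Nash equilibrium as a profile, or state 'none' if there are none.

(A,P): not NE [P2→Q gives 9>7]
(A,Q): not NE [P1→C gives 11>8]
(A,R): not NE [P1→C gives 9>5; P2→Q gives 9>0]
(B,P): not NE [P1→A gives 9>0; P2→R gives 1>0]
(B,Q): not NE [P1→C gives 11>5; P2→R gives 1>0]
(B,R): not NE [P1→C gives 9>8]
(C,P): not NE [P1→A gives 9>5; P2→Q gives 9>7]
(C,Q): NE
(C,R): not NE [P2→Q gives 9>8]

NE set: (C,Q)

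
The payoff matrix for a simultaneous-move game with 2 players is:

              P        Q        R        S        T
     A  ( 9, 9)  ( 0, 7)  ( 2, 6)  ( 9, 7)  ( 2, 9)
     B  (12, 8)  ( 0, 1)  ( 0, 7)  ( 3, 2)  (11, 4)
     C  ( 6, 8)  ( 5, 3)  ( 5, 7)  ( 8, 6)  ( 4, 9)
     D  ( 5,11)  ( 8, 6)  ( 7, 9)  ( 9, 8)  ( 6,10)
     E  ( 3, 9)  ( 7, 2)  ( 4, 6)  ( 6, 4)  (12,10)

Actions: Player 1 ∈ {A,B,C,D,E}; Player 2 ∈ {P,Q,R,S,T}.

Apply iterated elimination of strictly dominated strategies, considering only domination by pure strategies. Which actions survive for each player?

Survivors P1:{B,E} P2:{P,T}

P2 drop Q (P beats it: A:9>7 B:8>1 C:8>3 D:11>6 E:9>2)
P2 drop R (P beats it: A:9>6 B:8>7 C:8>7 D:11>9 E:9>6)
P2 drop S (P beats it: A:9>7 B:8>2 C:8>6 D:11>8 E:9>4)
P1 drop A (B beats it: P:12>9 T:11>2)
P1 drop C (B beats it: P:12>6 T:11>4)
P1 drop D (B beats it: P:12>5 T:11>6)
P1→{B,E} P2→{P,T}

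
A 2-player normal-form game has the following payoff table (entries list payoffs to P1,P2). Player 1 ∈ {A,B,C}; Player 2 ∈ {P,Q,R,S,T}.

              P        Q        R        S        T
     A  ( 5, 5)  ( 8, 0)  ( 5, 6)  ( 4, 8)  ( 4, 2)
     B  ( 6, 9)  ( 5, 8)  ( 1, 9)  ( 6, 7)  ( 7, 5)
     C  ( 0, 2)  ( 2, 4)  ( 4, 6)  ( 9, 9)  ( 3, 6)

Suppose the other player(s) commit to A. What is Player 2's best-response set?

BR_2 = {S}

u_2(P vs A) = 5
u_2(Q vs A) = 0
u_2(R vs A) = 6
u_2(S vs A) = 8
u_2(T vs A) = 2
max payoff 8 at {S}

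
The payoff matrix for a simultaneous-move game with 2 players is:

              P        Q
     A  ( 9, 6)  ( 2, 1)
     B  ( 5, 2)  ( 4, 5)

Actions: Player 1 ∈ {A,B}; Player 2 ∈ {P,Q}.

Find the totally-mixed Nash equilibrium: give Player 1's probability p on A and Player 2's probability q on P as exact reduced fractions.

P1 indiff ⇒ q·9+(1-q)·2 = q·5+(1-q)·4 ⇒ q(4) = (1-q)(2) ⇒ q = 1/3
P2 indiff ⇒ p·6+(1-p)·2 = p·1+(1-p)·5 ⇒ p(5) = (1-p)(3) ⇒ p = 3/8

p=3/8, q=1/3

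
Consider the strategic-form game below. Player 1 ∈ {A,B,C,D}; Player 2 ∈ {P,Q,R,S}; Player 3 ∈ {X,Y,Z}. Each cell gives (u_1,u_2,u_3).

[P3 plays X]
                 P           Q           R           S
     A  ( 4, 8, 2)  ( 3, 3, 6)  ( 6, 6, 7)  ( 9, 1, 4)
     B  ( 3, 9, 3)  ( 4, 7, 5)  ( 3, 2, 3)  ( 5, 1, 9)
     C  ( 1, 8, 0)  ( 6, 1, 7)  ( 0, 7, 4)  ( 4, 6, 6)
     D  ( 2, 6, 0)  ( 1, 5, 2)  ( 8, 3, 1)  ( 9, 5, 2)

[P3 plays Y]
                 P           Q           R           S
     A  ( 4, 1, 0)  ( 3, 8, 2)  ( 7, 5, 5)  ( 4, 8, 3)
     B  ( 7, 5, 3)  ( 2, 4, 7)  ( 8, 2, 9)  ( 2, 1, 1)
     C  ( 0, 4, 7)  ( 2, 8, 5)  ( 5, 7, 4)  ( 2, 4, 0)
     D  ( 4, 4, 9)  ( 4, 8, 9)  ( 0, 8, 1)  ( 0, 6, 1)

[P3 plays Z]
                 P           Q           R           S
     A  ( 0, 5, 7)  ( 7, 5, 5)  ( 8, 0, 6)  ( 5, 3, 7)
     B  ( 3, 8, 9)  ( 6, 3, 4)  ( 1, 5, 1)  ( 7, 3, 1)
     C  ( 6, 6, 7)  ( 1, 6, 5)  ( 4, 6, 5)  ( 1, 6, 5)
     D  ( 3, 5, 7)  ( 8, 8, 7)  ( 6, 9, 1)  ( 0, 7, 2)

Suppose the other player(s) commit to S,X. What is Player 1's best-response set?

u_1(A vs S,X) = 9
u_1(B vs S,X) = 5
u_1(C vs S,X) = 4
u_1(D vs S,X) = 9
max payoff 9 at {A,D}

argmax u_1 = {A,D}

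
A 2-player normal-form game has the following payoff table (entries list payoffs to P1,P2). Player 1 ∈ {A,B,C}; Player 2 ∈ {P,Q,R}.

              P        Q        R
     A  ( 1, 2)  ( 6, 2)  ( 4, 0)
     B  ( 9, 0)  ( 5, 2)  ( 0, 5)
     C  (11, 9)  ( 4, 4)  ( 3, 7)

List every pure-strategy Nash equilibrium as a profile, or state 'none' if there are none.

Nash profiles: (A,Q), (C,P)

(A,P): not NE [P1→C gives 11>1]
(A,Q): NE
(A,R): not NE [P2→Q gives 2>0]
(B,P): not NE [P1→C gives 11>9; P2→R gives 5>0]
(B,Q): not NE [P1→A gives 6>5; P2→R gives 5>2]
(B,R): not NE [P1→A gives 4>0]
(C,P): NE
(C,Q): not NE [P1→A gives 6>4; P2→P gives 9>4]
(C,R): not NE [P1→A gives 4>3; P2→P gives 9>7]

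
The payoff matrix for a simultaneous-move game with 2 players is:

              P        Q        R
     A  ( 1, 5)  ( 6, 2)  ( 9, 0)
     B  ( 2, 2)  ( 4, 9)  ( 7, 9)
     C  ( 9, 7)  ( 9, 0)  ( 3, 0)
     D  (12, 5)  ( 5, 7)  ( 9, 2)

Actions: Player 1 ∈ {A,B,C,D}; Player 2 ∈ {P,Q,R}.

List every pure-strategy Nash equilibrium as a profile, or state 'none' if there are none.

PSNE: ∅

(A,P): not NE [P1→D gives 12>1]
(A,Q): not NE [P1→C gives 9>6; P2→P gives 5>2]
(A,R): not NE [P2→P gives 5>0]
(B,P): not NE [P1→D gives 12>2; P2→R gives 9>2]
(B,Q): not NE [P1→C gives 9>4]
(B,R): not NE [P1→D gives 9>7]
(C,P): not NE [P1→D gives 12>9]
(C,Q): not NE [P2→P gives 7>0]
(C,R): not NE [P1→D gives 9>3; P2→P gives 7>0]
(D,P): not NE [P2→Q gives 7>5]
(D,Q): not NE [P1→C gives 9>5]
(D,R): not NE [P2→Q gives 7>2]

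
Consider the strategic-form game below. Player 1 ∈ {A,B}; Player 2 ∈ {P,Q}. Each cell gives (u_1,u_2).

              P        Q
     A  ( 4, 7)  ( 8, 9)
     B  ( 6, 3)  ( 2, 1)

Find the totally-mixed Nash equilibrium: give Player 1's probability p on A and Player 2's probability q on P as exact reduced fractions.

P1 mixes 1/2 on A; P2 mixes 3/4 on P

P1 indiff ⇒ q·4+(1-q)·8 = q·6+(1-q)·2 ⇒ q(-2) = (1-q)(-6) ⇒ q = 3/4
P2 indiff ⇒ p·7+(1-p)·3 = p·9+(1-p)·1 ⇒ p(-2) = (1-p)(-2) ⇒ p = 1/2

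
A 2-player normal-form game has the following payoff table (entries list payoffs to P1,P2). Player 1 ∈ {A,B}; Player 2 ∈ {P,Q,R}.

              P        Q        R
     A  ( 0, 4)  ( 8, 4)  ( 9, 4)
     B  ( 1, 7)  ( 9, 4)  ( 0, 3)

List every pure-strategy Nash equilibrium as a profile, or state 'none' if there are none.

Nash profiles: (A,R), (B,P)

(A,P): not NE [P1→B gives 1>0]
(A,Q): not NE [P1→B gives 9>8]
(A,R): NE
(B,P): NE
(B,Q): not NE [P2→P gives 7>4]
(B,R): not NE [P1→A gives 9>0; P2→P gives 7>3]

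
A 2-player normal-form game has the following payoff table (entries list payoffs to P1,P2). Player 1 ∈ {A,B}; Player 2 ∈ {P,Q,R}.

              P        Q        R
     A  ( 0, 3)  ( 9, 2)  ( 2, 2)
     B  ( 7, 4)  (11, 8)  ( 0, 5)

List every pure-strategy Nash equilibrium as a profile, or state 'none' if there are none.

(A,P): not NE [P1→B gives 7>0]
(A,Q): not NE [P1→B gives 11>9; P2→P gives 3>2]
(A,R): not NE [P2→P gives 3>2]
(B,P): not NE [P2→Q gives 8>4]
(B,Q): NE
(B,R): not NE [P1→A gives 2>0; P2→Q gives 8>5]

NE set: (B,Q)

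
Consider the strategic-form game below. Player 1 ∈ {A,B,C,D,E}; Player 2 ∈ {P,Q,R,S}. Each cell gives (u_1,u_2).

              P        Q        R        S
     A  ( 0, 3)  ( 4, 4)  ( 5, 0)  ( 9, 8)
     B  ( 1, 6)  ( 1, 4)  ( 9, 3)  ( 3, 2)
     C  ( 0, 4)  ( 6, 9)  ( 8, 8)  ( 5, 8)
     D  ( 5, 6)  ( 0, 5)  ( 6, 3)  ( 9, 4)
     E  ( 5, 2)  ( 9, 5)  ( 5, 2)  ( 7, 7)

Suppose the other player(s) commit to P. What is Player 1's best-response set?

argmax u_1 = {D,E}

u_1(A vs P) = 0
u_1(B vs P) = 1
u_1(C vs P) = 0
u_1(D vs P) = 5
u_1(E vs P) = 5
max payoff 5 at {D,E}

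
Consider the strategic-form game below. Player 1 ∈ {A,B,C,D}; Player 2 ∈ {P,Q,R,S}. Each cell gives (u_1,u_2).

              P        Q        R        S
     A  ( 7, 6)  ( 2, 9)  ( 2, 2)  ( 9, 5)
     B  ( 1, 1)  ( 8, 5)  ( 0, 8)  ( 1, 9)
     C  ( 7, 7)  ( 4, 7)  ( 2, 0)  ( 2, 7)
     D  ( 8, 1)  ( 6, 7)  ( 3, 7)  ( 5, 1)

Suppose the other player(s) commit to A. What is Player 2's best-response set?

u_2(P vs A) = 6
u_2(Q vs A) = 9
u_2(R vs A) = 2
u_2(S vs A) = 5
max payoff 9 at {Q}

P2 best: {Q}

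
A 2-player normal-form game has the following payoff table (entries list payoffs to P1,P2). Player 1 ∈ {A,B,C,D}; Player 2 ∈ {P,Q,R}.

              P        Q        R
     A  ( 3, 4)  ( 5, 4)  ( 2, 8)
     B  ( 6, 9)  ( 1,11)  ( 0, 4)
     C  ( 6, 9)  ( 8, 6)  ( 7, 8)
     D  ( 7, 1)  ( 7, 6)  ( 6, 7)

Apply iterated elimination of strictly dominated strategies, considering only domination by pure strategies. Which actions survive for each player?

IESDS → P1:{C,D} P2:{P,R}

P1 drop A (C beats it: P:6>3 Q:8>5 R:7>2)
P1 drop B (D beats it: P:7>6 Q:7>1 R:6>0)
P2 drop Q (R beats it: C:8>6 D:7>6)
P1→{C,D} P2→{P,R}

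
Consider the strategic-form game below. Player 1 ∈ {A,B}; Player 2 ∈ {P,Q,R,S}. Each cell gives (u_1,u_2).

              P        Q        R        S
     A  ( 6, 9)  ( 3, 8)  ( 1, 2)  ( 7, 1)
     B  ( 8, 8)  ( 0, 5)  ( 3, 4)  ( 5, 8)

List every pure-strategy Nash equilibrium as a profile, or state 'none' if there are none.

Nash profiles: (B,P)

(A,P): not NE [P1→B gives 8>6]
(A,Q): not NE [P2→P gives 9>8]
(A,R): not NE [P1→B gives 3>1; P2→P gives 9>2]
(A,S): not NE [P2→P gives 9>1]
(B,P): NE
(B,Q): not NE [P1→A gives 3>0; P2→S gives 8>5]
(B,R): not NE [P2→S gives 8>4]
(B,S): not NE [P1→A gives 7>5]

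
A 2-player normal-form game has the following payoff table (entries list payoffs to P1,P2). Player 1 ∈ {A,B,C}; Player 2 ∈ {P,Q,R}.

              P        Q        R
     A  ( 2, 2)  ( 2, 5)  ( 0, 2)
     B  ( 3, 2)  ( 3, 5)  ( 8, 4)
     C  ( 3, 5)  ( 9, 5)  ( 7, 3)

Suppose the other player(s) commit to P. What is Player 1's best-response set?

u_1(A vs P) = 2
u_1(B vs P) = 3
u_1(C vs P) = 3
max payoff 3 at {B,C}

P1 best: {B,C}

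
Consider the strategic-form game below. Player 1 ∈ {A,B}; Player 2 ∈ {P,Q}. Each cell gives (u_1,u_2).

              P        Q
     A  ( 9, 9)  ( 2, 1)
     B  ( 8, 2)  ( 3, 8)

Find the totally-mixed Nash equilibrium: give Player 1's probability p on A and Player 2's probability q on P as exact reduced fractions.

(p,q) = (3/7, 1/2)

P1 indiff ⇒ q·9+(1-q)·2 = q·8+(1-q)·3 ⇒ q(1) = (1-q)(1) ⇒ q = 1/2
P2 indiff ⇒ p·9+(1-p)·2 = p·1+(1-p)·8 ⇒ p(8) = (1-p)(6) ⇒ p = 3/7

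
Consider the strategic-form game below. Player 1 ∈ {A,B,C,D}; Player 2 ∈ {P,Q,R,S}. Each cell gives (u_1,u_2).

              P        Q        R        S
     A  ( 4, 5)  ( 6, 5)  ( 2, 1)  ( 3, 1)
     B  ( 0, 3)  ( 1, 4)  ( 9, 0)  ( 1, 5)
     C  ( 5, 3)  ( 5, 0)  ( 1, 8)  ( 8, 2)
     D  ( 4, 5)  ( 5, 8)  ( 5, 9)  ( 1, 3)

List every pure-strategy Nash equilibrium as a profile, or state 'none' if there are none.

(A,P): not NE [P1→C gives 5>4]
(A,Q): NE
(A,R): not NE [P1→B gives 9>2; P2→Q gives 5>1]
(A,S): not NE [P1→C gives 8>3; P2→Q gives 5>1]
(B,P): not NE [P1→C gives 5>0; P2→S gives 5>3]
(B,Q): not NE [P1→A gives 6>1; P2→S gives 5>4]
(B,R): not NE [P2→S gives 5>0]
(B,S): not NE [P1→C gives 8>1]
(C,P): not NE [P2→R gives 8>3]
(C,Q): not NE [P1→A gives 6>5; P2→R gives 8>0]
(C,R): not NE [P1→B gives 9>1]
(C,S): not NE [P2→R gives 8>2]
(D,P): not NE [P1→C gives 5>4; P2→R gives 9>5]
(D,Q): not NE [P1→A gives 6>5; P2→R gives 9>8]
(D,R): not NE [P1→B gives 9>5]
(D,S): not NE [P1→C gives 8>1; P2→R gives 9>3]

PSNE = {(A,Q)}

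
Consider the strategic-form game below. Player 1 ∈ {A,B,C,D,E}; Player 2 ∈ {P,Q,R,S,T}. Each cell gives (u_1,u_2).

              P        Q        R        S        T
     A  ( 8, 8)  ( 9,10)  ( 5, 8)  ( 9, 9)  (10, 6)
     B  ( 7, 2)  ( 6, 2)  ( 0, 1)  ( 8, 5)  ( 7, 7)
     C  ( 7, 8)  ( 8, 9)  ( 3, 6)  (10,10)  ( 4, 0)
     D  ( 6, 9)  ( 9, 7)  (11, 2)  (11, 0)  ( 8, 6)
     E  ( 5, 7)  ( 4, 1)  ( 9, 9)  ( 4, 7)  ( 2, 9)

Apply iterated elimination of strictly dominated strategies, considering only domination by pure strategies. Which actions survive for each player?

P1 drop B (A beats it: P:8>7 Q:9>6 R:5>0 S:9>8 T:10>7)
P1 drop E (D beats it: P:6>5 Q:9>4 R:11>9 S:11>4 T:8>2)
P2 drop R (Q beats it: A:10>8 C:9>6 D:7>2)
P2 drop T (P beats it: A:8>6 C:8>0 D:9>6)
P1→{A,C,D} P2→{P,Q,S}

Remaining: P1:{A,C,D} P2:{P,Q,S}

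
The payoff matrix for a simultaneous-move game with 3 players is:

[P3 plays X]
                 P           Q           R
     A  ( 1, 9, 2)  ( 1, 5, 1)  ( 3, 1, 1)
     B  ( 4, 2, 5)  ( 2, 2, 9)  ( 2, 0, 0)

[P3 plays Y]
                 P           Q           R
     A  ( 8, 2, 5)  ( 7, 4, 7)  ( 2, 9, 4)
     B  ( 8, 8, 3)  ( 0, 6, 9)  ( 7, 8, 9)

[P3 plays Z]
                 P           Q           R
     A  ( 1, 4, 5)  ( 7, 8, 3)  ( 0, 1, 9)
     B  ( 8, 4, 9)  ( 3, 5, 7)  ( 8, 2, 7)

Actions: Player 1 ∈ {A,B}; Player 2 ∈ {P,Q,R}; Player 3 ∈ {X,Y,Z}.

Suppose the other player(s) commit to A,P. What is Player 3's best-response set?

P3 best: {Y,Z}

u_3(X vs A,P) = 2
u_3(Y vs A,P) = 5
u_3(Z vs A,P) = 5
max payoff 5 at {Y,Z}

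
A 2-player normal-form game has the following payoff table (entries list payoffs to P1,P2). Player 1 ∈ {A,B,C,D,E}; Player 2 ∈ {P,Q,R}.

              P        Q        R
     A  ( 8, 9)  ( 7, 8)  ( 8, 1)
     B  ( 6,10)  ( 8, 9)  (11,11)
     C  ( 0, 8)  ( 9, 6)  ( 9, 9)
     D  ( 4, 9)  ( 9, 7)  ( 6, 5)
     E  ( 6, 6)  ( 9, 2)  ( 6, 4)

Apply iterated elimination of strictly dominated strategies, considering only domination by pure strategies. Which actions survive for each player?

P2 drop Q (P beats it: A:9>8 B:10>9 C:8>6 D:9>7 E:6>2)
P1 drop C (B beats it: P:6>0 R:11>9)
P1 drop D (A beats it: P:8>4 R:8>6)
P1 drop E (A beats it: P:8>6 R:8>6)
P1→{A,B} P2→{P,R}

Survivors P1:{A,B} P2:{P,R}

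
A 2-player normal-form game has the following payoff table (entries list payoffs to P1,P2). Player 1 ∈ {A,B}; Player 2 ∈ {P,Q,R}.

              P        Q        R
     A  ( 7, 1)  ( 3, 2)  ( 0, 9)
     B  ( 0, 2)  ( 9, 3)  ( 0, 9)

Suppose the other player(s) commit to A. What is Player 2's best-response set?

u_2(P vs A) = 1
u_2(Q vs A) = 2
u_2(R vs A) = 9
max payoff 9 at {R}

P2 best: {R}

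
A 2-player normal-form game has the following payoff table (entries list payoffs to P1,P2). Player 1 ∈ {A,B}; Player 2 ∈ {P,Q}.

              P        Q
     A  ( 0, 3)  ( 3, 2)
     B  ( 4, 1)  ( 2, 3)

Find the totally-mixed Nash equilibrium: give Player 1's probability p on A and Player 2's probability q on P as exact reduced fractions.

P1 indiff ⇒ q·0+(1-q)·3 = q·4+(1-q)·2 ⇒ q(-4) = (1-q)(-1) ⇒ q = 1/5
P2 indiff ⇒ p·3+(1-p)·1 = p·2+(1-p)·3 ⇒ p(1) = (1-p)(2) ⇒ p = 2/3

P1 mixes 2/3 on A; P2 mixes 1/5 on P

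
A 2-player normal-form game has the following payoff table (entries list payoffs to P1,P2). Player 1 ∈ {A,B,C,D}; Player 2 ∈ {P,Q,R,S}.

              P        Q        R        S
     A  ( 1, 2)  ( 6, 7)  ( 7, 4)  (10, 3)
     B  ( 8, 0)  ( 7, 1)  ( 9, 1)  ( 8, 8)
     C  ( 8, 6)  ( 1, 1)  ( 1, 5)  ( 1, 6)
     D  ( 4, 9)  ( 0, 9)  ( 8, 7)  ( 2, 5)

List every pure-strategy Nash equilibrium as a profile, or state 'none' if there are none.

Nash profiles: (C,P)

(A,P): not NE [P1→C gives 8>1; P2→Q gives 7>2]
(A,Q): not NE [P1→B gives 7>6]
(A,R): not NE [P1→B gives 9>7; P2→Q gives 7>4]
(A,S): not NE [P2→Q gives 7>3]
(B,P): not NE [P2→S gives 8>0]
(B,Q): not NE [P2→S gives 8>1]
(B,R): not NE [P2→S gives 8>1]
(B,S): not NE [P1→A gives 10>8]
(C,P): NE
(C,Q): not NE [P1→B gives 7>1; P2→S gives 6>1]
(C,R): not NE [P1→B gives 9>1; P2→S gives 6>5]
(C,S): not NE [P1→A gives 10>1]
(D,P): not NE [P1→C gives 8>4]
(D,Q): not NE [P1→B gives 7>0]
(D,R): not NE [P1→B gives 9>8; P2→Q gives 9>7]
(D,S): not NE [P1→A gives 10>2; P2→Q gives 9>5]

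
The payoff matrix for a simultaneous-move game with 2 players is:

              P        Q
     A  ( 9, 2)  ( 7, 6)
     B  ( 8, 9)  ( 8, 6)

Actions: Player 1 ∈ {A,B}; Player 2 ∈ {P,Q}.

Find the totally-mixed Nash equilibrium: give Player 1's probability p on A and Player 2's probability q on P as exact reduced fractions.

p=3/7, q=1/2

P1 indiff ⇒ q·9+(1-q)·7 = q·8+(1-q)·8 ⇒ q(1) = (1-q)(1) ⇒ q = 1/2
P2 indiff ⇒ p·2+(1-p)·9 = p·6+(1-p)·6 ⇒ p(-4) = (1-p)(-3) ⇒ p = 3/7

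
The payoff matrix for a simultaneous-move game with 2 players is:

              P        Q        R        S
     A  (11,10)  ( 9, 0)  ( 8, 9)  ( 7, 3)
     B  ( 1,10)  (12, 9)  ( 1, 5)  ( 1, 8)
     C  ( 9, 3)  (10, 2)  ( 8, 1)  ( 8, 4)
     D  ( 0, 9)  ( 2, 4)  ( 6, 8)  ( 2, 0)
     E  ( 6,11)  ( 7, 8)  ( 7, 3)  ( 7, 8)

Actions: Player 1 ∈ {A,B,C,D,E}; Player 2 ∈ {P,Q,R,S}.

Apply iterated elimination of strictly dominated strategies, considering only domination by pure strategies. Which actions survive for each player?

P1 drop D (A beats it: P:11>0 Q:9>2 R:8>6 S:7>2)
P1 drop E (C beats it: P:9>6 Q:10>7 R:8>7 S:8>7)
P2 drop Q (P beats it: A:10>0 B:10>9 C:3>2)
P1 drop B (A beats it: P:11>1 R:8>1 S:7>1)
P2 drop R (P beats it: A:10>9 C:3>1)
P1→{A,C} P2→{P,S}

Remaining: P1:{A,C} P2:{P,S}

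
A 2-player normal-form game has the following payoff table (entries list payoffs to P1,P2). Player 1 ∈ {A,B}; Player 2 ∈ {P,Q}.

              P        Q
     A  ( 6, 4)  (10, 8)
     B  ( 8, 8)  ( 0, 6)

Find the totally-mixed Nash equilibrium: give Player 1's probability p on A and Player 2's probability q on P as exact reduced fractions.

P1 mixes 1/3 on A; P2 mixes 5/6 on P

P1 indiff ⇒ q·6+(1-q)·10 = q·8+(1-q)·0 ⇒ q(-2) = (1-q)(-10) ⇒ q = 5/6
P2 indiff ⇒ p·4+(1-p)·8 = p·8+(1-p)·6 ⇒ p(-4) = (1-p)(-2) ⇒ p = 1/3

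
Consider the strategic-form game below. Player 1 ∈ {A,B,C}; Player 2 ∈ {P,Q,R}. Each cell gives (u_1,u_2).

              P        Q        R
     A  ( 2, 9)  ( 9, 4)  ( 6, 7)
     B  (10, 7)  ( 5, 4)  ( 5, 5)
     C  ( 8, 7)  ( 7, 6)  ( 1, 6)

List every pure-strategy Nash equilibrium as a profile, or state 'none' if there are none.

(A,P): not NE [P1→B gives 10>2]
(A,Q): not NE [P2→P gives 9>4]
(A,R): not NE [P2→P gives 9>7]
(B,P): NE
(B,Q): not NE [P1→A gives 9>5; P2→P gives 7>4]
(B,R): not NE [P1→A gives 6>5; P2→P gives 7>5]
(C,P): not NE [P1→B gives 10>8]
(C,Q): not NE [P1→A gives 9>7; P2→P gives 7>6]
(C,R): not NE [P1→A gives 6>1; P2→P gives 7>6]

Nash profiles: (B,P)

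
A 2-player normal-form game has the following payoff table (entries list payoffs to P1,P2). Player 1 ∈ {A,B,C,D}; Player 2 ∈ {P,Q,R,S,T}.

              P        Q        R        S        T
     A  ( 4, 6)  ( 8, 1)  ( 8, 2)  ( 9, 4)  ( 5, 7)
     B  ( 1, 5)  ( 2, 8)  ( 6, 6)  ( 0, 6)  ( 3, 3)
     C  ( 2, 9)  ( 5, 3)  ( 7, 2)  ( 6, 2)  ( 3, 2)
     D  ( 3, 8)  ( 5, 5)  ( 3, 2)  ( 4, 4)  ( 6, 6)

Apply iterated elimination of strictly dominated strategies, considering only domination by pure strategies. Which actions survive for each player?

Remaining: P1:{A,D} P2:{P,T}

P1 drop B (A beats it: P:4>1 Q:8>2 R:8>6 S:9>0 T:5>3)
P1 drop C (A beats it: P:4>2 Q:8>5 R:8>7 S:9>6 T:5>3)
P2 drop Q (P beats it: A:6>1 D:8>5)
P2 drop R (P beats it: A:6>2 D:8>2)
P2 drop S (P beats it: A:6>4 D:8>4)
P1→{A,D} P2→{P,T}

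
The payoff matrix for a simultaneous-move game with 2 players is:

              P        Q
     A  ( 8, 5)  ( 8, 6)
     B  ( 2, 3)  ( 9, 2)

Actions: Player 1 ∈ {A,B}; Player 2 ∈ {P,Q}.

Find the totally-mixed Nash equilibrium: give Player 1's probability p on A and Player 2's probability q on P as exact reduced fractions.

P1 mixes 1/2 on A; P2 mixes 1/7 on P

P1 indiff ⇒ q·8+(1-q)·8 = q·2+(1-q)·9 ⇒ q(6) = (1-q)(1) ⇒ q = 1/7
P2 indiff ⇒ p·5+(1-p)·3 = p·6+(1-p)·2 ⇒ p(-1) = (1-p)(-1) ⇒ p = 1/2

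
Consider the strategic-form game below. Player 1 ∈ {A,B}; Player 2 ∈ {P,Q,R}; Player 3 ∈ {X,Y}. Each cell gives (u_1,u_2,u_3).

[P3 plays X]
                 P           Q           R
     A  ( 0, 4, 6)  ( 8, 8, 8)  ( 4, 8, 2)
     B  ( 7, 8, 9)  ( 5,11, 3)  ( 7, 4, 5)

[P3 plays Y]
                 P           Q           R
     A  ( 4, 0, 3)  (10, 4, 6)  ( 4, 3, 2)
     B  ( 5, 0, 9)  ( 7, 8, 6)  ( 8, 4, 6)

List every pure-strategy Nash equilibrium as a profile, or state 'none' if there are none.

PSNE = {(A,Q,X)}

(A,P,X): not NE [P1→B gives 7>0; P2→R gives 8>4]
(A,P,Y): not NE [P1→B gives 5>4; P2→Q gives 4>0; P3→X gives 6>3]
(A,Q,X): NE
(A,Q,Y): not NE [P3→X gives 8>6]
(A,R,X): not NE [P1→B gives 7>4]
(A,R,Y): not NE [P1→B gives 8>4; P2→Q gives 4>3]
(B,P,X): not NE [P2→Q gives 11>8]
(B,P,Y): not NE [P2→Q gives 8>0]
(B,Q,X): not NE [P1→A gives 8>5; P3→Y gives 6>3]
(B,Q,Y): not NE [P1→A gives 10>7]
(B,R,X): not NE [P2→Q gives 11>4; P3→Y gives 6>5]
(B,R,Y): not NE [P2→Q gives 8>4]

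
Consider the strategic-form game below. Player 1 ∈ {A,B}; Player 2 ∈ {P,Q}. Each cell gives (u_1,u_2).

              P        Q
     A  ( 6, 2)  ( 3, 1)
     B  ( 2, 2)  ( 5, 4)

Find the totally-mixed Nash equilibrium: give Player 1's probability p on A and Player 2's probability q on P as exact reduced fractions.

P1 indiff ⇒ q·6+(1-q)·3 = q·2+(1-q)·5 ⇒ q(4) = (1-q)(2) ⇒ q = 1/3
P2 indiff ⇒ p·2+(1-p)·2 = p·1+(1-p)·4 ⇒ p(1) = (1-p)(2) ⇒ p = 2/3

P1 mixes 2/3 on A; P2 mixes 1/3 on P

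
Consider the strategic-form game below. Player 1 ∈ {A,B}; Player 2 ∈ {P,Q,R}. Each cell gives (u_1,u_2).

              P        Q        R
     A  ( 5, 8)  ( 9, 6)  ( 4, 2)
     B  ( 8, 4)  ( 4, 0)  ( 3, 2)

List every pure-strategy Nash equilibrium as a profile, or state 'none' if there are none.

(A,P): not NE [P1→B gives 8>5]
(A,Q): not NE [P2→P gives 8>6]
(A,R): not NE [P2→P gives 8>2]
(B,P): NE
(B,Q): not NE [P1→A gives 9>4; P2→P gives 4>0]
(B,R): not NE [P1→A gives 4>3; P2→P gives 4>2]

Nash profiles: (B,P)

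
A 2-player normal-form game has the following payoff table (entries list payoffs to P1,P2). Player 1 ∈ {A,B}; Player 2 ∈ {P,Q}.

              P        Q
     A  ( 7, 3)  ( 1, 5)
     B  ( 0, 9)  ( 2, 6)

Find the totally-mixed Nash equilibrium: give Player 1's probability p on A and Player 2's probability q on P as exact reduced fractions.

p=3/5, q=1/8

P1 indiff ⇒ q·7+(1-q)·1 = q·0+(1-q)·2 ⇒ q(7) = (1-q)(1) ⇒ q = 1/8
P2 indiff ⇒ p·3+(1-p)·9 = p·5+(1-p)·6 ⇒ p(-2) = (1-p)(-3) ⇒ p = 3/5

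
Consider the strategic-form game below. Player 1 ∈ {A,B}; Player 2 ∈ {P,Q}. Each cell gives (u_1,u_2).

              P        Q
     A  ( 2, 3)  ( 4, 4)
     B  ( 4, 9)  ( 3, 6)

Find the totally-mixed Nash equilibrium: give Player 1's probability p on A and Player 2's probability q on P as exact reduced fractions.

(p,q) = (3/4, 1/3)

P1 indiff ⇒ q·2+(1-q)·4 = q·4+(1-q)·3 ⇒ q(-2) = (1-q)(-1) ⇒ q = 1/3
P2 indiff ⇒ p·3+(1-p)·9 = p·4+(1-p)·6 ⇒ p(-1) = (1-p)(-3) ⇒ p = 3/4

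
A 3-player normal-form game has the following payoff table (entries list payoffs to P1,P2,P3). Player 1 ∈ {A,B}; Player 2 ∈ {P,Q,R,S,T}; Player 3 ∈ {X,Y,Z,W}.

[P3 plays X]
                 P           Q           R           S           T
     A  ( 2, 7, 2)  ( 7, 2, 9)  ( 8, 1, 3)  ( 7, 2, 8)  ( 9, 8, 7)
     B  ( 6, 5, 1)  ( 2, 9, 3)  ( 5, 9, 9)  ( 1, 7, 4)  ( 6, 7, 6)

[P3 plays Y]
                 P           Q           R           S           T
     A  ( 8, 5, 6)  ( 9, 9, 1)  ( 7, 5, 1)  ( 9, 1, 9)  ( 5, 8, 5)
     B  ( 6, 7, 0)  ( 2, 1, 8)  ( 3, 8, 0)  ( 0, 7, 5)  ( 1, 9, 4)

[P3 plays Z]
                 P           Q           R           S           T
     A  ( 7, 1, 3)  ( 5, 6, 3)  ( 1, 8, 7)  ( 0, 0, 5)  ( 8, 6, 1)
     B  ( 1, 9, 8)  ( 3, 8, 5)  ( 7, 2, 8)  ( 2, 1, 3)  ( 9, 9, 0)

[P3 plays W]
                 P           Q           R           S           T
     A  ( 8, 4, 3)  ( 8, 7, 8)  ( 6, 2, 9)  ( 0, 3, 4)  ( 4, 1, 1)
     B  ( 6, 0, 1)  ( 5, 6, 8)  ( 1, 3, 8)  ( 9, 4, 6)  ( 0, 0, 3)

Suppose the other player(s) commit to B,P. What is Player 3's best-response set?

u_3(X vs B,P) = 1
u_3(Y vs B,P) = 0
u_3(Z vs B,P) = 8
u_3(W vs B,P) = 1
max payoff 8 at {Z}

argmax u_3 = {Z}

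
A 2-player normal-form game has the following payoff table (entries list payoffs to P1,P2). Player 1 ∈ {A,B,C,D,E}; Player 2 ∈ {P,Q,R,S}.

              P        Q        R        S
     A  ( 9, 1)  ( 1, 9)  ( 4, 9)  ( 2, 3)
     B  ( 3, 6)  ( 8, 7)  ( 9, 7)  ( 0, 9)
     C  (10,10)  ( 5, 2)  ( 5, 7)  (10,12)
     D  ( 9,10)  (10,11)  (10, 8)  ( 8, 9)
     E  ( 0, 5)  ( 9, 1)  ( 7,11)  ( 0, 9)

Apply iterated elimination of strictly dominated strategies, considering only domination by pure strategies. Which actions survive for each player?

P1 drop A (C beats it: P:10>9 Q:5>1 R:5>4 S:10>2)
P1 drop B (D beats it: P:9>3 Q:10>8 R:10>9 S:8>0)
P1 drop E (D beats it: P:9>0 Q:10>9 R:10>7 S:8>0)
P2 drop R (P beats it: C:10>7 D:10>8)
P1→{C,D} P2→{P,Q,S}

Remaining: P1:{C,D} P2:{P,Q,S}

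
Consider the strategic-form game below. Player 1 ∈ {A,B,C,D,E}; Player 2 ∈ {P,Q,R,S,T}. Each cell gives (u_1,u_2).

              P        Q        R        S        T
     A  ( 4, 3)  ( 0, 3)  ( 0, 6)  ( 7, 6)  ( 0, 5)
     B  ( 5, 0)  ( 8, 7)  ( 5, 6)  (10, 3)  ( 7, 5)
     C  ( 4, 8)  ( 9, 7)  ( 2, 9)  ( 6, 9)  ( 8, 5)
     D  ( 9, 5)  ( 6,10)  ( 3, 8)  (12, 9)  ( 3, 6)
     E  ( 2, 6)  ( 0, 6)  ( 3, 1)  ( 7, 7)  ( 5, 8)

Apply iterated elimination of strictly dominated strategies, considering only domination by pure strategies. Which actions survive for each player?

Remaining: P1:{B,C,D} P2:{Q,R,S}

P1 drop A (B beats it: P:5>4 Q:8>0 R:5>0 S:10>7 T:7>0)
P1 drop E (B beats it: P:5>2 Q:8>0 R:5>3 S:10>7 T:7>5)
P2 drop P (R beats it: B:6>0 C:9>8 D:8>5)
P2 drop T (Q beats it: B:7>5 C:7>5 D:10>6)
P1→{B,C,D} P2→{Q,R,S}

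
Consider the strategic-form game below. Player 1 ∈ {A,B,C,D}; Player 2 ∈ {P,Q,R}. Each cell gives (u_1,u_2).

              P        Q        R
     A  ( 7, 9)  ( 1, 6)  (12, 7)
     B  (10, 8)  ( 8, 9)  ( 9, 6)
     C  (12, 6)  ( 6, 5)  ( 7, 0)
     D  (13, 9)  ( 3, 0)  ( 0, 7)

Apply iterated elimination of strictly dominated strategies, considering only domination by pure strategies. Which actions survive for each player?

P2 drop R (P beats it: A:9>7 B:8>6 C:6>0 D:9>7)
P1 drop A (B beats it: P:10>7 Q:8>1)
P1→{B,C,D} P2→{P,Q}

IESDS → P1:{B,C,D} P2:{P,Q}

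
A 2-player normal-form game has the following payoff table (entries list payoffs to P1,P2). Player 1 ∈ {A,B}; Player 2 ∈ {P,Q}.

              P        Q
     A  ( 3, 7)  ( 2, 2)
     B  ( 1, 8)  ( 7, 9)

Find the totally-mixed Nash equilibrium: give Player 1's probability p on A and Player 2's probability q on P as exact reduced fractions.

P1 indiff ⇒ q·3+(1-q)·2 = q·1+(1-q)·7 ⇒ q(2) = (1-q)(5) ⇒ q = 5/7
P2 indiff ⇒ p·7+(1-p)·8 = p·2+(1-p)·9 ⇒ p(5) = (1-p)(1) ⇒ p = 1/6

P1 mixes 1/6 on A; P2 mixes 5/7 on P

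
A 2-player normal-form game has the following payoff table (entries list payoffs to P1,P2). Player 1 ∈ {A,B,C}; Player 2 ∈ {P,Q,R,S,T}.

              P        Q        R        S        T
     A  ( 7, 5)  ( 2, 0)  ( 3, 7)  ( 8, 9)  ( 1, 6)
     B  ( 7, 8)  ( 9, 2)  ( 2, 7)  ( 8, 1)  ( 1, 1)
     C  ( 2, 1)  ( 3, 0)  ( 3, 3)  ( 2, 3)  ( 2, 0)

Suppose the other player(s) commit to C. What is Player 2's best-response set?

u_2(P vs C) = 1
u_2(Q vs C) = 0
u_2(R vs C) = 3
u_2(S vs C) = 3
u_2(T vs C) = 0
max payoff 3 at {R,S}

BR_2 = {R,S}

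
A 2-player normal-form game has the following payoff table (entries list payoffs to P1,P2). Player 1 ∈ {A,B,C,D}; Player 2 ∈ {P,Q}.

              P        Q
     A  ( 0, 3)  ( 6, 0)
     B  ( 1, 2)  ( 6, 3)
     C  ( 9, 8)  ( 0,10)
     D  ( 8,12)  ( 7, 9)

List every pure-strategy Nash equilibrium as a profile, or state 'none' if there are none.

No pure NE.

(A,P): not NE [P1→C gives 9>0]
(A,Q): not NE [P1→D gives 7>6; P2→P gives 3>0]
(B,P): not NE [P1→C gives 9>1; P2→Q gives 3>2]
(B,Q): not NE [P1→D gives 7>6]
(C,P): not NE [P2→Q gives 10>8]
(C,Q): not NE [P1→D gives 7>0]
(D,P): not NE [P1→C gives 9>8]
(D,Q): not NE [P2→P gives 12>9]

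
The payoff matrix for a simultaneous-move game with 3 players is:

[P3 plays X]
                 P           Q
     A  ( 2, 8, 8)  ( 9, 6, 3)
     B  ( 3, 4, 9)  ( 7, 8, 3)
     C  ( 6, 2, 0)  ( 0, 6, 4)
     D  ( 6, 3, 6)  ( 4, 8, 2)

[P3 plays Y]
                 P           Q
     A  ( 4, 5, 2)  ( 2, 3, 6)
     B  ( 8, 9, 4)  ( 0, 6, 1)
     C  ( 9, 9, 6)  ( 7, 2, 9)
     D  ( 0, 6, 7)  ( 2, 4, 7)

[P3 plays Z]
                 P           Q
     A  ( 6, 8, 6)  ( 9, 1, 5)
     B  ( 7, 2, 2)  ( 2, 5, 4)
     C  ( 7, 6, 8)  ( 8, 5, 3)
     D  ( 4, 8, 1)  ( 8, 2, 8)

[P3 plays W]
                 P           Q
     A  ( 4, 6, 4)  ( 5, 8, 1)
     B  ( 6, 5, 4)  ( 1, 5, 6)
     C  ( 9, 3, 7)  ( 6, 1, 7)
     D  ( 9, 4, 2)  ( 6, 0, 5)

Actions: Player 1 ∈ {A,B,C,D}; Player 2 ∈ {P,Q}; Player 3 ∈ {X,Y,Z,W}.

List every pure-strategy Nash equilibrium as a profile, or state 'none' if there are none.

(A,P,X): not NE [P1→D gives 6>2]
(A,P,Y): not NE [P1→C gives 9>4; P3→X gives 8>2]
(A,P,Z): not NE [P1→C gives 7>6; P3→X gives 8>6]
(A,P,W): not NE [P1→D gives 9>4; P2→Q gives 8>6; P3→X gives 8>4]
(A,Q,X): not NE [P2→P gives 8>6; P3→Y gives 6>3]
(A,Q,Y): not NE [P1→C gives 7>2; P2→P gives 5>3]
(A,Q,Z): not NE [P2→P gives 8>1; P3→Y gives 6>5]
(A,Q,W): not NE [P1→D gives 6>5; P3→Y gives 6>1]
(B,P,X): not NE [P1→D gives 6>3; P2→Q gives 8>4]
(B,P,Y): not NE [P1→C gives 9>8; P3→X gives 9>4]
(B,P,Z): not NE [P2→Q gives 5>2; P3→X gives 9>2]
(B,P,W): not NE [P1→D gives 9>6; P3→X gives 9>4]
(B,Q,X): not NE [P1→A gives 9>7; P3→W gives 6>3]
(B,Q,Y): not NE [P1→C gives 7>0; P2→P gives 9>6; P3→W gives 6>1]
(B,Q,Z): not NE [P1→A gives 9>2; P3→W gives 6>4]
(B,Q,W): not NE [P1→D gives 6>1]
(C,P,X): not NE [P2→Q gives 6>2; P3→Z gives 8>0]
(C,P,Y): not NE [P3→Z gives 8>6]
(C,P,Z): NE
(C,P,W): not NE [P3→Z gives 8>7]
(C,Q,X): not NE [P1→A gives 9>0; P3→Y gives 9>4]
(C,Q,Y): not NE [P2→P gives 9>2]
(C,Q,Z): not NE [P1→A gives 9>8; P2→P gives 6>5; P3→Y gives 9>3]
(C,Q,W): not NE [P2→P gives 3>1; P3→Y gives 9>7]
(D,P,X): not NE [P2→Q gives 8>3; P3→Y gives 7>6]
(D,P,Y): not NE [P1→C gives 9>0]
(D,P,Z): not NE [P1→C gives 7>4; P3→Y gives 7>1]
(D,P,W): not NE [P3→Y gives 7>2]
(D,Q,X): not NE [P1→A gives 9>4; P3→Z gives 8>2]
(D,Q,Y): not NE [P1→C gives 7>2; P2→P gives 6>4; P3→Z gives 8>7]
(D,Q,Z): not NE [P1→A gives 9>8; P2→P gives 8>2]
(D,Q,W): not NE [P2→P gives 4>0; P3→Z gives 8>5]

Nash profiles: (C,P,Z)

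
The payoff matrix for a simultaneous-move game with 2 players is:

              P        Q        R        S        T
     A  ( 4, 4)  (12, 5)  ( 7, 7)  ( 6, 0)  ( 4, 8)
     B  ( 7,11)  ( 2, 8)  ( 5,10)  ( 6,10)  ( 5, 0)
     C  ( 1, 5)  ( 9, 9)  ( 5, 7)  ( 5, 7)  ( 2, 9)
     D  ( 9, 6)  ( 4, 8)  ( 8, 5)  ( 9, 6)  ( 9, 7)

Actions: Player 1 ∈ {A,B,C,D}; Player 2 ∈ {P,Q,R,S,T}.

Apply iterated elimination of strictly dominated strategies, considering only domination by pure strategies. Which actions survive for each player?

Survivors P1:{A,D} P2:{Q,T}

P1 drop B (D beats it: P:9>7 Q:4>2 R:8>5 S:9>6 T:9>5)
P1 drop C (A beats it: P:4>1 Q:12>9 R:7>5 S:6>5 T:4>2)
P2 drop P (Q beats it: A:5>4 D:8>6)
P2 drop R (T beats it: A:8>7 D:7>5)
P2 drop S (Q beats it: A:5>0 D:8>6)
P1→{A,D} P2→{Q,T}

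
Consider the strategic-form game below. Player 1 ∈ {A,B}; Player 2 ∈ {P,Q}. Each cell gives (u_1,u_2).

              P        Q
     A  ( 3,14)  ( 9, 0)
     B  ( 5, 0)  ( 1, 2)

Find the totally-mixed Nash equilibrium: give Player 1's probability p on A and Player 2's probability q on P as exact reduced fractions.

p=1/8, q=4/5

P1 indiff ⇒ q·3+(1-q)·9 = q·5+(1-q)·1 ⇒ q(-2) = (1-q)(-8) ⇒ q = 4/5
P2 indiff ⇒ p·14+(1-p)·0 = p·0+(1-p)·2 ⇒ p(14) = (1-p)(2) ⇒ p = 1/8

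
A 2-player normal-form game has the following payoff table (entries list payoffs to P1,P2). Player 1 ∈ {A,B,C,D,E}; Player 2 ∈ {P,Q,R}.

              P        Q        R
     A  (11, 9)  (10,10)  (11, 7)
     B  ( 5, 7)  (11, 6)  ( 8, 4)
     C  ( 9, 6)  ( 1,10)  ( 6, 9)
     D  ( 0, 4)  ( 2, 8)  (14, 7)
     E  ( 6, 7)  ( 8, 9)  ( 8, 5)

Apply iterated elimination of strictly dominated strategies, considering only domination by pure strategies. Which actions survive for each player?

P1 drop C (A beats it: P:11>9 Q:10>1 R:11>6)
P1 drop E (A beats it: P:11>6 Q:10>8 R:11>8)
P2 drop R (Q beats it: A:10>7 B:6>4 D:8>7)
P1 drop D (A beats it: P:11>0 Q:10>2)
P1→{A,B} P2→{P,Q}

IESDS → P1:{A,B} P2:{P,Q}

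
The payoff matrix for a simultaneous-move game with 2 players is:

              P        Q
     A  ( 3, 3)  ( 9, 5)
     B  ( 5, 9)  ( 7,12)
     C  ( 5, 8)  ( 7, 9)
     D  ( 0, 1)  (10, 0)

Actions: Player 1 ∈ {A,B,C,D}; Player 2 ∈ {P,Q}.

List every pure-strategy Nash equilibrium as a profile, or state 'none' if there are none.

No pure NE.

(A,P): not NE [P1→C gives 5>3; P2→Q gives 5>3]
(A,Q): not NE [P1→D gives 10>9]
(B,P): not NE [P2→Q gives 12>9]
(B,Q): not NE [P1→D gives 10>7]
(C,P): not NE [P2→Q gives 9>8]
(C,Q): not NE [P1→D gives 10>7]
(D,P): not NE [P1→C gives 5>0]
(D,Q): not NE [P2→P gives 1>0]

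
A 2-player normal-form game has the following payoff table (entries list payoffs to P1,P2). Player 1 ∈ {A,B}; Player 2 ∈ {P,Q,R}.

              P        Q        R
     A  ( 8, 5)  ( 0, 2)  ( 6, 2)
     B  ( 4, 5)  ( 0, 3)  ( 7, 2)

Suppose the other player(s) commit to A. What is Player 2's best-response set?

u_2(P vs A) = 5
u_2(Q vs A) = 2
u_2(R vs A) = 2
max payoff 5 at {P}

P2 best: {P}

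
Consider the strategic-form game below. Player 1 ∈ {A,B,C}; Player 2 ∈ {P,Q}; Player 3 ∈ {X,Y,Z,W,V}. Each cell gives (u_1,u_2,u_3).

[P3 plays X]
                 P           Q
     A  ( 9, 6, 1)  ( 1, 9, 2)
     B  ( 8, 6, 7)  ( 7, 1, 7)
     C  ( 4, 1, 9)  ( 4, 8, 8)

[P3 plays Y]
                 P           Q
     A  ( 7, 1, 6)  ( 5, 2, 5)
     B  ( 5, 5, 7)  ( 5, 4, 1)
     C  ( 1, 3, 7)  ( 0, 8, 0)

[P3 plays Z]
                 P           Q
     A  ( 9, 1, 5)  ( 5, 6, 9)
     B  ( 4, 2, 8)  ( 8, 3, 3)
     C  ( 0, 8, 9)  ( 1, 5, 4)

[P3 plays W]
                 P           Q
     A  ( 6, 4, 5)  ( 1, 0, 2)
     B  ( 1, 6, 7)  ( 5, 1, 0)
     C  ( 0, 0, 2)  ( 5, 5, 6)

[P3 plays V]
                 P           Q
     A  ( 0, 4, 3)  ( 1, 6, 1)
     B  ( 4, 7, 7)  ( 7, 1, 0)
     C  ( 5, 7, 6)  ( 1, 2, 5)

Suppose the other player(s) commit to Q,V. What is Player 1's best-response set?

BR_1 = {B}

u_1(A vs Q,V) = 1
u_1(B vs Q,V) = 7
u_1(C vs Q,V) = 1
max payoff 7 at {B}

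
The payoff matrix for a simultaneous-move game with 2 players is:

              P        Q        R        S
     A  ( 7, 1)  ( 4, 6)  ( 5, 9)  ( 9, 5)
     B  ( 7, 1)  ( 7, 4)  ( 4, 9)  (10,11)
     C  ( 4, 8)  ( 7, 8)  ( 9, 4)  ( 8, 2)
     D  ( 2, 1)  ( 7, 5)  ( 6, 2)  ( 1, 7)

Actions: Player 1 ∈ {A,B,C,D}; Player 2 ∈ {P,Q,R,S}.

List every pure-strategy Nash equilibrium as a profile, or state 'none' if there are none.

PSNE = {(B,S), (C,Q)}

(A,P): not NE [P2→R gives 9>1]
(A,Q): not NE [P1→D gives 7>4; P2→R gives 9>6]
(A,R): not NE [P1→C gives 9>5]
(A,S): not NE [P1→B gives 10>9; P2→R gives 9>5]
(B,P): not NE [P2→S gives 11>1]
(B,Q): not NE [P2→S gives 11>4]
(B,R): not NE [P1→C gives 9>4; P2→S gives 11>9]
(B,S): NE
(C,P): not NE [P1→B gives 7>4]
(C,Q): NE
(C,R): not NE [P2→Q gives 8>4]
(C,S): not NE [P1→B gives 10>8; P2→Q gives 8>2]
(D,P): not NE [P1→B gives 7>2; P2→S gives 7>1]
(D,Q): not NE [P2→S gives 7>5]
(D,R): not NE [P1→C gives 9>6; P2→S gives 7>2]
(D,S): not NE [P1→B gives 10>1]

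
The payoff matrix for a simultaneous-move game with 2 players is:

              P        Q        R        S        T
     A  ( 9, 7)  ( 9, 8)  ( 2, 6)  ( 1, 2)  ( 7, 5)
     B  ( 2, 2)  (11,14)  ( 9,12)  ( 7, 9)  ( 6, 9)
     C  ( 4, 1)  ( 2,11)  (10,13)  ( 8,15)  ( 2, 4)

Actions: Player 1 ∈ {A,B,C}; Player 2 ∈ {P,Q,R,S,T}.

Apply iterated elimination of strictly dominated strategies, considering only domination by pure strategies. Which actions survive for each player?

IESDS → P1:{B,C} P2:{Q,R,S}

P2 drop P (Q beats it: A:8>7 B:14>2 C:11>1)
P2 drop T (Q beats it: A:8>5 B:14>9 C:11>4)
P1 drop A (B beats it: Q:11>9 R:9>2 S:7>1)
P1→{B,C} P2→{Q,R,S}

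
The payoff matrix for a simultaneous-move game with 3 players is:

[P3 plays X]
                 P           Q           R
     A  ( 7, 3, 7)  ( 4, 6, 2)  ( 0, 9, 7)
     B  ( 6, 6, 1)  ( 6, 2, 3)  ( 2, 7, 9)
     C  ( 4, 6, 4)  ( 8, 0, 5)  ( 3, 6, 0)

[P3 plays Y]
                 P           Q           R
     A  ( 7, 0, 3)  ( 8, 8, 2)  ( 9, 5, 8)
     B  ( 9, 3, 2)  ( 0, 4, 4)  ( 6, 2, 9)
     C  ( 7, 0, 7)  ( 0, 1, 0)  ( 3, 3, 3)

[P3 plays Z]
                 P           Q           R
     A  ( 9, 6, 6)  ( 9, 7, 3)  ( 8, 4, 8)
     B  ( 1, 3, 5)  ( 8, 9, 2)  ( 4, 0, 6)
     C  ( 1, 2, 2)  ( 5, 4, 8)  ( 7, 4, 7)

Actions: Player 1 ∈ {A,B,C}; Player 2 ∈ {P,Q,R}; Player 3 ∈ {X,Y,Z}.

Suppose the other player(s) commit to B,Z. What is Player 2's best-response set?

argmax u_2 = {Q}

u_2(P vs B,Z) = 3
u_2(Q vs B,Z) = 9
u_2(R vs B,Z) = 0
max payoff 9 at {Q}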